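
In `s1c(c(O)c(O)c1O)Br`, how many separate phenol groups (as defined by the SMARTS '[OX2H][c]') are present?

3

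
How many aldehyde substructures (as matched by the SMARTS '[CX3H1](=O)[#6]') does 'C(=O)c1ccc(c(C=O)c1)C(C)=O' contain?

[CX3H1](=O)[#6] is the SMARTS for an aldehyde: an sp2 carbon with one H, double-bonded to O and single-bonded to carbon.
The molecule carries 2 separate instances of an aldehyde (-CHO) meeting every constraint; each maps to a distinct set of atoms, giving 2 matches.

2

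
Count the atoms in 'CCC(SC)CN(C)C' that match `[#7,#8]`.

Check the 9 heavy atoms by environment: 7× C → no; 1× S → no; 1× N → match.
That gives 1 matching atom.

1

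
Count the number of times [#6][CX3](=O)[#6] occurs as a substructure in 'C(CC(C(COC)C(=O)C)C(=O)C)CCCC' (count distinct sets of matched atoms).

2

[#6][CX3](=O)[#6] is the SMARTS for a ketone: a carbonyl carbon (no H) flanked by two carbons.
The molecule carries 2 separate instances of an acetyl/ketone group (-C(=O)CH3) meeting every constraint; each maps to a distinct set of atoms, giving 2 matches.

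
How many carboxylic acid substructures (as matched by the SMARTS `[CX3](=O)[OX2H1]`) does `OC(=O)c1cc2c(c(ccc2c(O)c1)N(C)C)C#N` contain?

1

[CX3](=O)[OX2H1] is the SMARTS for a carboxylic acid: an sp2 carbon double-bonded to O and single-bonded to an -OH oxygen.
Exactly one fragment in the molecule meets all constraints, giving 1 match.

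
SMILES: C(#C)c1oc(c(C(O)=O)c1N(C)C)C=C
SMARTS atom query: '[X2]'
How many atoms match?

The query [X2] means: any atom with exactly two total connections (bonds + H).
Check the 15 heavy atoms by environment: 1× o (aromatic, X2) → match; 4× c (aromatic, X3) → no; 2× C (X2) → match; 3× C (X3) → no; 1× N (X3) → no; 2× C (X4) → no; 1× O (X1) → no; 1× O (X2) → match.
Summing the matching environments: 1 + 2 + 1 = 4 matching atoms.

4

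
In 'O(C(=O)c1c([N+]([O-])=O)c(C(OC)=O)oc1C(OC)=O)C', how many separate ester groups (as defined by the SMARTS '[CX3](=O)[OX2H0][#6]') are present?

3

[CX3](=O)[OX2H0][#6] is the SMARTS for an ester: a carbonyl carbon bonded to an oxygen that is itself bonded to carbon (no H on that O).
The molecule carries 3 separate instances of a methyl-ester group (-C(=O)OCH3) meeting every constraint; each maps to a distinct set of atoms, giving 3 matches.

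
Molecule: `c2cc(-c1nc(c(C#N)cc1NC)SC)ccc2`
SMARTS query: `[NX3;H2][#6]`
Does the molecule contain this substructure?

The pattern [NX3;H2][#6] describes a trivalent nitrogen with two H attached to carbon — a primary amine.
The closest candidate here is an N-methylamino group (-NHCH3), but the nitrogen bears two carbons and only one H (H1), not H2. No other fragment satisfies the full query, so there is no match.

No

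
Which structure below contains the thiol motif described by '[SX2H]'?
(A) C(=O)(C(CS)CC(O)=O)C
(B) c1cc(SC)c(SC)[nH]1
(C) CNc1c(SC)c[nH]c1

A

[SX2H] describes an aliphatic sulfur with two connections, one being H (a thiol).
(A) contains a thiol (-SH), which satisfies every atom and bond constraint.
(B) has a methylthio ether (-SCH3) but the sulfur has H0 (bonded to two carbons), not H1.
(C) has a methylthio ether (-SCH3) but the sulfur has H0 (bonded to two carbons), not H1.
So the answer is (A).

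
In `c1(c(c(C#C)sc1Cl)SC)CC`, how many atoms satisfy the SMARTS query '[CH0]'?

1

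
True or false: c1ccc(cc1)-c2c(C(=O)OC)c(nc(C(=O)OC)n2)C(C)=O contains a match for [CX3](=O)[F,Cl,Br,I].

False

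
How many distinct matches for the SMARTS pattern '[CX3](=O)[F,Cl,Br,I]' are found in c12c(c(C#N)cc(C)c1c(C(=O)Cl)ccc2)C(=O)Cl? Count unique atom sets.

2

[CX3](=O)[F,Cl,Br,I] is the SMARTS for an acyl halide: a carbonyl carbon bonded to a halogen.
The molecule carries 2 separate instances of an acyl chloride (-C(=O)Cl) meeting every constraint; each maps to a distinct set of atoms, giving 2 matches.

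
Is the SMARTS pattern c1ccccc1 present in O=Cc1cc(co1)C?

No

The pattern c1ccccc1 describes six aromatic carbons in a ring — a benzene ring.
The closest candidate here is a methyl group (-CH3), but no six-membered all-carbon aromatic ring is present. No other fragment satisfies the full query, so there is no match.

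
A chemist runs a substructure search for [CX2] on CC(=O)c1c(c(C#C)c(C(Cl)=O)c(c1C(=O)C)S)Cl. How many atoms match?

2

The query [CX2] means: C with X2: aliphatic carbon with exactly 2 total connections.
Check the 19 heavy atoms by environment: 6× c (aromatic, X3) → no; 3× C (X3) → no; 3× O (X1) → no; 2× C (X4) → no; 2× Cl (X1) → no; 2× C (X2) → match; 1× S (X2) → no.
That gives 2 matching atoms.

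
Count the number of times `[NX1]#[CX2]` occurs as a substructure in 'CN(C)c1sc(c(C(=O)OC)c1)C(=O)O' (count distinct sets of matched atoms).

0

[NX1]#[CX2] is the SMARTS for a nitrile: a nitrogen triple-bonded to a two-connected carbon.
No fragment in the molecule satisfies every constraint, giving 0 matches.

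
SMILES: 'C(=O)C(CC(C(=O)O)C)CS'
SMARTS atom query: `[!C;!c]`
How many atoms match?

4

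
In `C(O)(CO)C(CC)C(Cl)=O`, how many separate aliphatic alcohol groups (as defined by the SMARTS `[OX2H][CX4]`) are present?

[OX2H][CX4] is the SMARTS for an aliphatic alcohol: a hydroxyl oxygen bound to an sp3 (X4) carbon.
The molecule carries 2 separate instances of a hydroxyl group (-OH) meeting every constraint; each maps to a distinct set of atoms, giving 2 matches.

2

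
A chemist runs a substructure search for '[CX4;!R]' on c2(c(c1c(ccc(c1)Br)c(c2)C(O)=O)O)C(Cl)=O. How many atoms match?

0

The query [CX4;!R] means: aliphatic carbon with four total connections, not in a ring.
Check the 18 heavy atoms by environment: 10× c (aromatic, X3, in 6-ring) → no; 2× C (X3, acyclic) → no; 2× O (X1, acyclic) → no; 1× Cl (X1, acyclic) → no; 1× Br (X1, acyclic) → no; 2× O (X2, acyclic) → no.
No environment satisfies the query, so 0 matching atoms.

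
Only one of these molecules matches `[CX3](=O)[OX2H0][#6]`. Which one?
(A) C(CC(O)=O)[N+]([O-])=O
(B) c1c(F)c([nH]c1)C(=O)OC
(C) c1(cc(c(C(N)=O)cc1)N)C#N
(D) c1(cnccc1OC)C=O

[CX3](=O)[OX2H0][#6] describes a carbonyl carbon bonded to an oxygen that is itself bonded to carbon (no H on that O) (an ester).
(A) has a carboxylic acid group (-C(=O)OH) but the singly-bonded O carries H (OX2H1, not H0).
(B) contains a methyl-ester group (-C(=O)OCH3), which satisfies every atom and bond constraint.
(C) has a primary amide (-C(=O)NH2) but the carbonyl is bonded to N, not to an O-C linkage.
(D) has a methoxy ether (-OCH3) but the ether oxygen is not adjacent to a C=O carbon.
So the answer is (B).

B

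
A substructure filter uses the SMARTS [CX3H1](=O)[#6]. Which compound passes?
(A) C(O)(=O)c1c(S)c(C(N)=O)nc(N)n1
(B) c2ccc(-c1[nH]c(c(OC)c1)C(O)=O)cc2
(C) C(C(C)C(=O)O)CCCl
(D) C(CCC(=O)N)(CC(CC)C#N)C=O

D

[CX3H1](=O)[#6] describes an sp2 carbon with one H, double-bonded to O and single-bonded to carbon (an aldehyde).
(A) has a carboxylic acid group (-C(=O)OH) but the carbonyl carbon has H0 and is bonded to O, not H1.
(B) has a carboxylic acid group (-C(=O)OH) but the carbonyl carbon has H0 and is bonded to O, not H1.
(C) has a carboxylic acid group (-C(=O)OH) but the carbonyl carbon has H0 and is bonded to O, not H1.
(D) contains an aldehyde (-CHO), which satisfies every atom and bond constraint.
So the answer is (D).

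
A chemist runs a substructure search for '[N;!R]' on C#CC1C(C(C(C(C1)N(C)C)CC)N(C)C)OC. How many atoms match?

2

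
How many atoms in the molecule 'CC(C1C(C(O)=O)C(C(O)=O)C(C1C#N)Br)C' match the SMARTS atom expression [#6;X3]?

The query [#6;X3] means: any carbon (aromatic or not) with three total connections.
Check the 17 heavy atoms by environment: 8× C (X4) → no; 1× C (X2) → no; 1× N (X1) → no; 2× C (X3) → match; 2× O (X1) → no; 2× O (X2) → no; 1× Br (X1) → no.
That gives 2 matching atoms.

2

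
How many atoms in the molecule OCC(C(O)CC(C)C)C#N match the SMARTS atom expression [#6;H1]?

The query [#6;H1] means: any carbon bearing exactly one hydrogen.
Check the 11 heavy atoms by environment: 2× C (H2) → no; 3× C (H1) → match; 2× C (H3) → no; 2× O (H1) → no; 1× C (H0) → no; 1× N (H0) → no.
That gives 3 matching atoms.

3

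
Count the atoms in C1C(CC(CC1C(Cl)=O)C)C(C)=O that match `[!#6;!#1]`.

3

The query [!#6;!#1] means: not carbon and not hydrogen — any heteroatom.
Check the 13 heavy atoms by environment: 10× C → no; 2× O → match; 1× Cl → match.
Summing the matching environments: 2 + 1 = 3 matching atoms.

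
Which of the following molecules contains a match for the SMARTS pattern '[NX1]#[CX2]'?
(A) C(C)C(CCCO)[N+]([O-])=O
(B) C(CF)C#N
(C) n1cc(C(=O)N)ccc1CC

B

[NX1]#[CX2] describes a nitrogen triple-bonded to a two-connected carbon (a nitrile).
(A) has a nitro group (-[N+](=O)[O-]) but there is no C#N triple bond.
(B) contains a nitrile (-C#N), which satisfies every atom and bond constraint.
(C) has a primary amide (-C(=O)NH2) but the nitrogen is NX3, not NX1.
So the answer is (B).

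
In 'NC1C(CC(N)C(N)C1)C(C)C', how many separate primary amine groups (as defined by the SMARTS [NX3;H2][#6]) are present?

3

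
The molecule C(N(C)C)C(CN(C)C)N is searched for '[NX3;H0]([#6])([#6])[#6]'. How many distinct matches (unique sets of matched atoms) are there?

2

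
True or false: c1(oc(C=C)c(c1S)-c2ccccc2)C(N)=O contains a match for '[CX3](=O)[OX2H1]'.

The pattern [CX3](=O)[OX2H1] describes an sp2 carbon double-bonded to O and single-bonded to an -OH oxygen — a carboxylic acid.
The closest candidate here is a primary amide (-C(=O)NH2), but the carbonyl is bonded to N, not to an -OH oxygen. No other fragment satisfies the full query, so there is no match.

False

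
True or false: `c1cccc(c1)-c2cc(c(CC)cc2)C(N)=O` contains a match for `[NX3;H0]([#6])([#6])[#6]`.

False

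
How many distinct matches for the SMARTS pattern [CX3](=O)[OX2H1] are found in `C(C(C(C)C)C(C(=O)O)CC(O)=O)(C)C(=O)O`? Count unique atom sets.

[CX3](=O)[OX2H1] is the SMARTS for a carboxylic acid: an sp2 carbon double-bonded to O and single-bonded to an -OH oxygen.
The molecule carries 3 separate instances of a carboxylic acid group (-C(=O)OH) meeting every constraint; each maps to a distinct set of atoms, giving 3 matches.

3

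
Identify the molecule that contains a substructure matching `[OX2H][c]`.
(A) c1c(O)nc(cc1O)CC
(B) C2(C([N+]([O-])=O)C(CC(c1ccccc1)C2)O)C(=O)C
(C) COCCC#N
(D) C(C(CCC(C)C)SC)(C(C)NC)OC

A

[OX2H][c] describes a hydroxyl oxygen attached to an aromatic carbon (a phenol).
(A) contains a hydroxyl group (-OH), which satisfies every atom and bond constraint.
(B) has a hydroxyl group (-OH) but the -OH is on an aliphatic carbon, not an aromatic c.
(C) has a methoxy ether (-OCH3) but the oxygen has H0, not H1.
(D) has a methoxy ether (-OCH3) but the oxygen has H0, not H1.
So the answer is (A).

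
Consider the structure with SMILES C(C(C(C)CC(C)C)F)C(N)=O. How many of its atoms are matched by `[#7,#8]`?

2

The query [#7,#8] means: nitrogen or oxygen (comma = OR).
Check the 12 heavy atoms by environment: 9× C → no; 1× F → no; 1× O → match; 1× N → match.
Summing the matching environments: 1 + 1 = 2 matching atoms.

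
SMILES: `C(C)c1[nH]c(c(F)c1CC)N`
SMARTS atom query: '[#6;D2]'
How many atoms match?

2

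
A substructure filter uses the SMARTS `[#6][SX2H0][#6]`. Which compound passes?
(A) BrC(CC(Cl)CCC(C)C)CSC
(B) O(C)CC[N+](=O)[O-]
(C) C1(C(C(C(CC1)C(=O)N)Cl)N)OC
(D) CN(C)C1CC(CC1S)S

A

[#6][SX2H0][#6] describes an aliphatic sulfur bridging two carbons with no H on the sulfur (a thioether).
(A) contains a methylthio ether (-SCH3), which satisfies every atom and bond constraint.
(B) has a methoxy ether (-OCH3) but the bridging atom is O, not S.
(C) has a methoxy ether (-OCH3) but the bridging atom is O, not S.
(D) has a thiol (-SH) but the sulfur has H1, not H0 bridging two carbons.
So the answer is (A).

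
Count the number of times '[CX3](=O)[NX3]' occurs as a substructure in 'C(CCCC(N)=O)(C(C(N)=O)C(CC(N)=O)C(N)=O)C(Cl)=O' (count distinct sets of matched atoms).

[CX3](=O)[NX3] is the SMARTS for an amide: a carbonyl carbon bonded to a trivalent nitrogen.
The molecule carries 4 separate instances of a primary amide (-C(=O)NH2) meeting every constraint; each maps to a distinct set of atoms, giving 4 matches.

4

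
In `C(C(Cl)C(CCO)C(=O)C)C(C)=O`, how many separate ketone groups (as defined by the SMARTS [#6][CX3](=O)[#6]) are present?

[#6][CX3](=O)[#6] is the SMARTS for a ketone: a carbonyl carbon (no H) flanked by two carbons.
The molecule carries 2 separate instances of an acetyl/ketone group (-C(=O)CH3) meeting every constraint; each maps to a distinct set of atoms, giving 2 matches.

2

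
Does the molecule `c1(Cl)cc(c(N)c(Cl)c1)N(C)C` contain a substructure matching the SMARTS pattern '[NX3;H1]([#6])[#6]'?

No

The pattern [NX3;H1]([#6])[#6] describes a trivalent nitrogen with one H, bonded to two carbons — a secondary amine.
The closest candidate here is a primary amino group (-NH2), but the nitrogen has H2 and only one carbon neighbour. No other fragment satisfies the full query, so there is no match.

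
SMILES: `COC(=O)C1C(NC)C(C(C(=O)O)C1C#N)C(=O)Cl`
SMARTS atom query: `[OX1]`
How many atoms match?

Check the 19 heavy atoms by environment: 7× C (X4) → no; 3× C (X3) → no; 3× O (X1) → match; 2× O (X2) → no; 1× N (X3) → no; 1× C (X2) → no; 1× N (X1) → no; 1× Cl (X1) → no.
That gives 3 matching atoms.

3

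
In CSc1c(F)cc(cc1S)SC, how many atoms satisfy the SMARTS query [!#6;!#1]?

The query [!#6;!#1] means: not carbon and not hydrogen — any heteroatom.
Check the 12 heavy atoms by environment: 6× c (aromatic) → no; 3× S → match; 2× C → no; 1× F → match.
Summing the matching environments: 3 + 1 = 4 matching atoms.

4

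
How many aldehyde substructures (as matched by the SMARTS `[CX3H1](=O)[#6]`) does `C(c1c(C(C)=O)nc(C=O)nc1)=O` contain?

[CX3H1](=O)[#6] is the SMARTS for an aldehyde: an sp2 carbon with one H, double-bonded to O and single-bonded to carbon.
The molecule carries 2 separate instances of an aldehyde (-CHO) meeting every constraint; each maps to a distinct set of atoms, giving 2 matches.

2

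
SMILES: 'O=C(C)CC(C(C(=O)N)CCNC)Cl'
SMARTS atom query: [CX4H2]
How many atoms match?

The query [CX4H2] means: sp3 carbon (X4) with exactly two hydrogens.
Check the 14 heavy atoms by environment: 3× C (H2, X4) → match; 2× C (H1, X4) → no; 1× Cl (H0, X1) → no; 2× C (H0, X3) → no; 2× O (H0, X1) → no; 1× N (H2, X3) → no; 1× N (H1, X3) → no; 2× C (H3, X4) → no.
That gives 3 matching atoms.

3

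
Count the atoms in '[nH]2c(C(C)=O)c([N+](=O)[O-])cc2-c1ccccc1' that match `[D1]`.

4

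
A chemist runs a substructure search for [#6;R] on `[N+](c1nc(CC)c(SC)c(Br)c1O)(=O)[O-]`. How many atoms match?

5

The query [#6;R] means: carbon that is part of a ring.
Check the 15 heavy atoms by environment: 1× n (aromatic, in 6-ring) → no; 5× c (aromatic, in 6-ring) → match; 3× C (acyclic) → no; 1× S (acyclic) → no; 1× Br (acyclic) → no; 2× O (acyclic) → no; 1× N (charge +1, acyclic) → no; 1× O (charge -1, acyclic) → no.
That gives 5 matching atoms.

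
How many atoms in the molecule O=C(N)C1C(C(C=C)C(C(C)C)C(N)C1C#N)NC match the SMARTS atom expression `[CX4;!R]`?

4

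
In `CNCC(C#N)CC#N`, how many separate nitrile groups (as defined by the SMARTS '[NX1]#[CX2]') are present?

2

[NX1]#[CX2] is the SMARTS for a nitrile: a nitrogen triple-bonded to a two-connected carbon.
The molecule carries 2 separate instances of a nitrile (-C#N) meeting every constraint; each maps to a distinct set of atoms, giving 2 matches.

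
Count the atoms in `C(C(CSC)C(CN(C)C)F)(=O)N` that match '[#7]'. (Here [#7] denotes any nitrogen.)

2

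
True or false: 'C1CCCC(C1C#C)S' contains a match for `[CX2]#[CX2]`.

True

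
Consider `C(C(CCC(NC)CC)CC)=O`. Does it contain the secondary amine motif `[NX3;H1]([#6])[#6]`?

Yes

The pattern [NX3;H1]([#6])[#6] describes a trivalent nitrogen with one H, bonded to two carbons — a secondary amine.
The molecule carries an N-methylamino group (-NHCH3), whose atoms satisfy every constraint of the query, so the pattern matches.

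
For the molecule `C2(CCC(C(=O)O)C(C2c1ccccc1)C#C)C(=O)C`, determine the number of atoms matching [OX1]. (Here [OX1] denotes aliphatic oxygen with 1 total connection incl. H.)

2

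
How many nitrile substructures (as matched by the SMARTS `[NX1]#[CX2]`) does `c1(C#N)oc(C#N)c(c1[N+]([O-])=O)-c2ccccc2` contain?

[NX1]#[CX2] is the SMARTS for a nitrile: a nitrogen triple-bonded to a two-connected carbon.
The molecule carries 2 separate instances of a nitrile (-C#N) meeting every constraint; each maps to a distinct set of atoms, giving 2 matches.

2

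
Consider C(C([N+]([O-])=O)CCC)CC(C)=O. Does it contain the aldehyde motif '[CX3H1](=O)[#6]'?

No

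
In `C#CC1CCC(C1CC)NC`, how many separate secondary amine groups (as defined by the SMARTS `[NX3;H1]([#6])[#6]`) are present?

1

[NX3;H1]([#6])[#6] is the SMARTS for a secondary amine: a trivalent nitrogen with one H, bonded to two carbons.
Exactly one fragment in the molecule meets all constraints, giving 1 match.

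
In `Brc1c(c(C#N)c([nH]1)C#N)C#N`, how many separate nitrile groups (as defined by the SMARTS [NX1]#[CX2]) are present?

3

[NX1]#[CX2] is the SMARTS for a nitrile: a nitrogen triple-bonded to a two-connected carbon.
The molecule carries 3 separate instances of a nitrile (-C#N) meeting every constraint; each maps to a distinct set of atoms, giving 3 matches.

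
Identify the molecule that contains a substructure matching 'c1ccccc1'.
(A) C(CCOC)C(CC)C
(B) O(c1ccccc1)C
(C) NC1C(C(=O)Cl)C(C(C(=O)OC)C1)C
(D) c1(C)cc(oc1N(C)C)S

B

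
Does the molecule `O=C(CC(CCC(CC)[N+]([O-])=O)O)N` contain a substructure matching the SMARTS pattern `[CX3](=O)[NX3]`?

Yes

The pattern [CX3](=O)[NX3] describes a carbonyl carbon bonded to a trivalent nitrogen — an amide.
The molecule carries a primary amide (-C(=O)NH2), whose atoms satisfy every constraint of the query, so the pattern matches.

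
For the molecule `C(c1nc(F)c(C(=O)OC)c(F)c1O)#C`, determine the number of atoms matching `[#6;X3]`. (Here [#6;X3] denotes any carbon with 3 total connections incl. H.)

Check the 15 heavy atoms by environment: 1× n (aromatic, X2) → no; 5× c (aromatic, X3) → match; 2× O (X2) → no; 2× F (X1) → no; 2× C (X2) → no; 1× C (X3) → match; 1× O (X1) → no; 1× C (X4) → no.
Summing the matching environments: 5 + 1 = 6 matching atoms.

6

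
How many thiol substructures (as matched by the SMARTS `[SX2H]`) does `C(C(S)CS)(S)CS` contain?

4

[SX2H] is the SMARTS for a thiol: an aliphatic sulfur with two connections, one being H.
The molecule carries 4 separate instances of a thiol (-SH) meeting every constraint; each maps to a distinct set of atoms, giving 4 matches.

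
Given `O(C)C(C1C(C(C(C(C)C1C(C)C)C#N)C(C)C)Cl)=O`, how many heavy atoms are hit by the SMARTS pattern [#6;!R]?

10

Check the 20 heavy atoms by environment: 6× C (in 6-ring) → no; 10× C (acyclic) → match; 2× O (acyclic) → no; 1× Cl (acyclic) → no; 1× N (acyclic) → no.
That gives 10 matching atoms.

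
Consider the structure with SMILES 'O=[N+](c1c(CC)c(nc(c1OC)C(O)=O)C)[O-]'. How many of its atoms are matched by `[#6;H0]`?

6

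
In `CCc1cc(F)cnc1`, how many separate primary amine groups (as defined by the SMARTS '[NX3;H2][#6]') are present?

0

[NX3;H2][#6] is the SMARTS for a primary amine: a trivalent nitrogen with two H attached to carbon.
No fragment in the molecule satisfies every constraint, giving 0 matches.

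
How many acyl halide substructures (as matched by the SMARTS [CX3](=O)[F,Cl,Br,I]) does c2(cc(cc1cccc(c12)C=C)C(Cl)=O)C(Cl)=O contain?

2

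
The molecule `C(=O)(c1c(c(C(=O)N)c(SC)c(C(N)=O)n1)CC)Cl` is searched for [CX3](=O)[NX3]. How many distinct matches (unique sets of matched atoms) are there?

[CX3](=O)[NX3] is the SMARTS for an amide: a carbonyl carbon bonded to a trivalent nitrogen.
The molecule carries 2 separate instances of a primary amide (-C(=O)NH2) meeting every constraint; each maps to a distinct set of atoms, giving 2 matches.

2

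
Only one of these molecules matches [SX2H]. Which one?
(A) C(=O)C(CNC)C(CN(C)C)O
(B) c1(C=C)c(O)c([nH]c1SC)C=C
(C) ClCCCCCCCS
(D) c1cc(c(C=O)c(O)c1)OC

C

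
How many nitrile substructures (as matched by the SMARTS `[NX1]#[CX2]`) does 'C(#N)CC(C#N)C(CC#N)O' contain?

[NX1]#[CX2] is the SMARTS for a nitrile: a nitrogen triple-bonded to a two-connected carbon.
The molecule carries 3 separate instances of a nitrile (-C#N) meeting every constraint; each maps to a distinct set of atoms, giving 3 matches.

3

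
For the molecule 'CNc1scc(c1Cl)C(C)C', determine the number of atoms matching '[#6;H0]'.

3

The query [#6;H0] means: any carbon with no attached hydrogen.
Check the 11 heavy atoms by environment: 1× s (aromatic, H0) → no; 1× c (aromatic, H1) → no; 3× c (aromatic, H0) → match; 1× C (H1) → no; 3× C (H3) → no; 1× Cl (H0) → no; 1× N (H1) → no.
That gives 3 matching atoms.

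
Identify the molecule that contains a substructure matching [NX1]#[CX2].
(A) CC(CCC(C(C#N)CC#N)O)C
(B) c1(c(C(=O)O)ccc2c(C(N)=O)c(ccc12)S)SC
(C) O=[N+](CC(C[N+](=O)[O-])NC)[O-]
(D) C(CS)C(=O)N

[NX1]#[CX2] describes a nitrogen triple-bonded to a two-connected carbon (a nitrile).
(A) contains a nitrile (-C#N), which satisfies every atom and bond constraint.
(B) has a primary amide (-C(=O)NH2) but the nitrogen is NX3, not NX1.
(C) has a nitro group (-[N+](=O)[O-]) but there is no C#N triple bond.
(D) has a primary amide (-C(=O)NH2) but the nitrogen is NX3, not NX1.
So the answer is (A).

A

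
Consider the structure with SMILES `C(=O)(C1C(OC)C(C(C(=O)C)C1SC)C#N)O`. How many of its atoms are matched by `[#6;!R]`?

6

Check the 17 heavy atoms by environment: 5× C (in 5-ring) → no; 6× C (acyclic) → match; 4× O (acyclic) → no; 1× N (acyclic) → no; 1× S (acyclic) → no.
That gives 6 matching atoms.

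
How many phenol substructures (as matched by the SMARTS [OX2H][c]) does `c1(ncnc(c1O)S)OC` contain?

1

[OX2H][c] is the SMARTS for a phenol: a hydroxyl oxygen attached to an aromatic carbon.
Exactly one fragment in the molecule meets all constraints, giving 1 match.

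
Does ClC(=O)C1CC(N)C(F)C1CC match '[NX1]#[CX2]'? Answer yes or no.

The pattern [NX1]#[CX2] describes a nitrogen triple-bonded to a two-connected carbon — a nitrile.
The closest candidate here is a primary amino group (-NH2), but the nitrogen is NX3 (three connections), not NX1 triple-bonded. No other fragment satisfies the full query, so there is no match.

No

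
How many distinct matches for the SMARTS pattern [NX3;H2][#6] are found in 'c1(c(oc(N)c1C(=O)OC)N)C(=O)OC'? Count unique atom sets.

2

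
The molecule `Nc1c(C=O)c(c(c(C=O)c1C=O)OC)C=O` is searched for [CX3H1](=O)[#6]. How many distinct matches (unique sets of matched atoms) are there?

4

[CX3H1](=O)[#6] is the SMARTS for an aldehyde: an sp2 carbon with one H, double-bonded to O and single-bonded to carbon.
The molecule carries 4 separate instances of an aldehyde (-CHO) meeting every constraint; each maps to a distinct set of atoms, giving 4 matches.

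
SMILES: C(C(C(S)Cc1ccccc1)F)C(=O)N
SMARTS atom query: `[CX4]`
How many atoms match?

4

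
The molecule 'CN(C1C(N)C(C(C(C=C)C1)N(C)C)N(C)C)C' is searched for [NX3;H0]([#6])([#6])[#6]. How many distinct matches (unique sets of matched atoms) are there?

3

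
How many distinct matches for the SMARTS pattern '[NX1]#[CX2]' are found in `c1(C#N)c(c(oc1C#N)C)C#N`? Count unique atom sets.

3

[NX1]#[CX2] is the SMARTS for a nitrile: a nitrogen triple-bonded to a two-connected carbon.
The molecule carries 3 separate instances of a nitrile (-C#N) meeting every constraint; each maps to a distinct set of atoms, giving 3 matches.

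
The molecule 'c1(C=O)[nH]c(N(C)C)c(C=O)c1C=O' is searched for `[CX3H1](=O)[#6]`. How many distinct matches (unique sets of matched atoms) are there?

[CX3H1](=O)[#6] is the SMARTS for an aldehyde: an sp2 carbon with one H, double-bonded to O and single-bonded to carbon.
The molecule carries 3 separate instances of an aldehyde (-CHO) meeting every constraint; each maps to a distinct set of atoms, giving 3 matches.

3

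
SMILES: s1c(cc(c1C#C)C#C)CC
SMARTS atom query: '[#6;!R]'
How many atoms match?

The query [#6;!R] means: carbon not in any ring.
Check the 11 heavy atoms by environment: 1× s (aromatic, in 5-ring) → no; 4× c (aromatic, in 5-ring) → no; 6× C (acyclic) → match.
That gives 6 matching atoms.

6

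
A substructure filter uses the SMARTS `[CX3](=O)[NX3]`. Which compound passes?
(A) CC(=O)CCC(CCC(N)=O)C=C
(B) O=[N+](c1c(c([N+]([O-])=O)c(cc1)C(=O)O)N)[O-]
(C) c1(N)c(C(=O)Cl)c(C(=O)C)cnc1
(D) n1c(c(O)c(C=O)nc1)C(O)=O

A

[CX3](=O)[NX3] describes a carbonyl carbon bonded to a trivalent nitrogen (an amide).
(A) contains a primary amide (-C(=O)NH2), which satisfies every atom and bond constraint.
(B) has a primary amino group (-NH2) but the -NH2 is not attached to a carbonyl carbon.
(C) has a primary amino group (-NH2) but the -NH2 is not attached to a carbonyl carbon.
(D) has a carboxylic acid group (-C(=O)OH) but the carbonyl is bonded to O, not to an NX3 nitrogen.
So the answer is (A).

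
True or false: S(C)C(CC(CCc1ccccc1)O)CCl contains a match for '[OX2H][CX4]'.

The pattern [OX2H][CX4] describes a hydroxyl oxygen bound to an sp3 (X4) carbon — an aliphatic alcohol.
The molecule carries a hydroxyl group (-OH), whose atoms satisfy every constraint of the query, so the pattern matches.

True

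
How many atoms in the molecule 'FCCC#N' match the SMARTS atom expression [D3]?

0

Check the 5 heavy atoms by environment: 3× C (D2) → no; 1× F (D1) → no; 1× N (D1) → no.
No environment satisfies the query, so 0 matching atoms.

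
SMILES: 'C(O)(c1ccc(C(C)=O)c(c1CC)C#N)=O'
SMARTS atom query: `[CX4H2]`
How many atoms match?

1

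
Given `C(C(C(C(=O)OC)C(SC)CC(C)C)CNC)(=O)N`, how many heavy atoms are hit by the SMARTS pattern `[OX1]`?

The query [OX1] means: aliphatic oxygen with one total connection — typically a carbonyl =O or an oxide.
Check the 19 heavy atoms by environment: 11× C (X4) → no; 2× C (X3) → no; 2× O (X1) → match; 2× N (X3) → no; 1× O (X2) → no; 1× S (X2) → no.
That gives 2 matching atoms.

2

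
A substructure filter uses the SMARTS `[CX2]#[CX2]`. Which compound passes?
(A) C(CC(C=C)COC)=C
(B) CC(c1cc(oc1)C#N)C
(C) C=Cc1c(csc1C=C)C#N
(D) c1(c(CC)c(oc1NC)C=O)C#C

D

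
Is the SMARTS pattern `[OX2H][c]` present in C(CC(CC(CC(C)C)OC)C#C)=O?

The pattern [OX2H][c] describes a hydroxyl oxygen attached to an aromatic carbon — a phenol.
The closest candidate here is a methoxy ether (-OCH3), but the oxygen has H0, not H1. No other fragment satisfies the full query, so there is no match.

No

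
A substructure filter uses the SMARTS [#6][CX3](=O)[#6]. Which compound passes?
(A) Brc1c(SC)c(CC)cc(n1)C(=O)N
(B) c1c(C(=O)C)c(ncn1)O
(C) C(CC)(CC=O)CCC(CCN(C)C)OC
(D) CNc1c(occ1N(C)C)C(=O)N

B

[#6][CX3](=O)[#6] describes a carbonyl carbon (no H) flanked by two carbons (a ketone).
(A) has a primary amide (-C(=O)NH2) but one neighbour of the carbonyl carbon is N, not C.
(B) contains an acetyl/ketone group (-C(=O)CH3), which satisfies every atom and bond constraint.
(C) has an aldehyde (-CHO) but the carbonyl carbon has H1, so it is not flanked by two carbons.
(D) has a primary amide (-C(=O)NH2) but one neighbour of the carbonyl carbon is N, not C.
So the answer is (B).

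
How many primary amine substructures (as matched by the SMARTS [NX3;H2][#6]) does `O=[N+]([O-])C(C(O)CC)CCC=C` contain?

0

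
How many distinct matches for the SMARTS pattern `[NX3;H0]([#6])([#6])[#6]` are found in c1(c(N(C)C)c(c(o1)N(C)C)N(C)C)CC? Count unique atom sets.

3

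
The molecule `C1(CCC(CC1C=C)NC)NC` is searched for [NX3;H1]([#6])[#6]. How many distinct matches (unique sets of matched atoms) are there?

2

[NX3;H1]([#6])[#6] is the SMARTS for a secondary amine: a trivalent nitrogen with one H, bonded to two carbons.
The molecule carries 2 separate instances of an N-methylamino group (-NHCH3) meeting every constraint; each maps to a distinct set of atoms, giving 2 matches.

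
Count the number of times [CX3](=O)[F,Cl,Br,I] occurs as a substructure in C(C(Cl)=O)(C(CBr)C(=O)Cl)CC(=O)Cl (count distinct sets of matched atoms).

3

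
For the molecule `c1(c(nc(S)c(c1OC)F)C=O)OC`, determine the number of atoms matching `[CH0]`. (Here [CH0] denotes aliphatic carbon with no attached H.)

The query [CH0] means: aliphatic carbon with no attached hydrogen.
Check the 14 heavy atoms by environment: 1× n (aromatic, H0) → no; 5× c (aromatic, H0) → no; 1× C (H1) → no; 3× O (H0) → no; 2× C (H3) → no; 1× S (H1) → no; 1× F (H0) → no.
No environment satisfies the query, so 0 matching atoms.

0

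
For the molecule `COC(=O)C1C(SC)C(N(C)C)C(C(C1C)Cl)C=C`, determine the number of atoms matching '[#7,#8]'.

3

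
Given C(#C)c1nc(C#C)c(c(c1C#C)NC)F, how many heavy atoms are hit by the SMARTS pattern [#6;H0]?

Check the 15 heavy atoms by environment: 1× n (aromatic, H0) → no; 5× c (aromatic, H0) → match; 1× F (H0) → no; 1× N (H1) → no; 1× C (H3) → no; 3× C (H0) → match; 3× C (H1) → no.
Summing the matching environments: 5 + 3 = 8 matching atoms.

8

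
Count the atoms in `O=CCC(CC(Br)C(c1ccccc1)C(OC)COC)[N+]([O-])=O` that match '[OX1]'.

3

Check the 23 heavy atoms by environment: 9× C (X4) → no; 1× Br (X1) → no; 2× O (X2) → no; 6× c (aromatic, X3) → no; 1× C (X3) → no; 2× O (X1) → match; 1× N (charge +1, X3) → no; 1× O (charge -1, X1) → match.
Summing the matching environments: 2 + 1 = 3 matching atoms.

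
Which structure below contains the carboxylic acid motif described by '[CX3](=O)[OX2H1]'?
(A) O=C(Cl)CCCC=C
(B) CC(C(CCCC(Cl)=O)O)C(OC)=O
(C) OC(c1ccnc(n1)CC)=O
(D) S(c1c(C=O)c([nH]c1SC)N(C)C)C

C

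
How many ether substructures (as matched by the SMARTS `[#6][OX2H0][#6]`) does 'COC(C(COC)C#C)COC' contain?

[#6][OX2H0][#6] is the SMARTS for an ether: an aliphatic oxygen bridging two carbons with no H on the oxygen.
The molecule carries 3 separate instances of a methoxy ether (-OCH3) meeting every constraint; each maps to a distinct set of atoms, giving 3 matches.

3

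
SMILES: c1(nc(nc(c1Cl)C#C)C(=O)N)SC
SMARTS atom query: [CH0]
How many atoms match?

2

The query [CH0] means: aliphatic carbon with no attached hydrogen.
Check the 14 heavy atoms by environment: 2× n (aromatic, H0) → no; 4× c (aromatic, H0) → no; 1× S (H0) → no; 1× C (H3) → no; 1× Cl (H0) → no; 2× C (H0) → match; 1× O (H0) → no; 1× N (H2) → no; 1× C (H1) → no.
That gives 2 matching atoms.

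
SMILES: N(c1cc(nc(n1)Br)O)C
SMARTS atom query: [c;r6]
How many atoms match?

The query [c;r6] means: aromatic carbon that belongs to a six-membered ring.
Check the 10 heavy atoms by environment: 2× n (aromatic, in 6-ring) → no; 4× c (aromatic, in 6-ring) → match; 1× O (acyclic) → no; 1× Br (acyclic) → no; 1× N (acyclic) → no; 1× C (acyclic) → no.
That gives 4 matching atoms.

4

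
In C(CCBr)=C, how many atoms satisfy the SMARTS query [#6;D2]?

The query [#6;D2] means: any carbon bonded to exactly two heavy atoms.
Check the 5 heavy atoms by environment: 3× C (D2) → match; 1× Br (D1) → no; 1× C (D1) → no.
That gives 3 matching atoms.

3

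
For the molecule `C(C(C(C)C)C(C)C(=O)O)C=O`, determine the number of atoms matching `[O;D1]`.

3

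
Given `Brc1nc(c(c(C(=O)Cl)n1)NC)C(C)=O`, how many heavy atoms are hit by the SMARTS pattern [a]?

6

The query [a] means: a matches any aromatic atom.
Check the 15 heavy atoms by environment: 2× n (aromatic) → match; 4× c (aromatic) → match; 1× N → no; 4× C → no; 2× O → no; 1× Cl → no; 1× Br → no.
Summing the matching environments: 2 + 4 = 6 matching atoms.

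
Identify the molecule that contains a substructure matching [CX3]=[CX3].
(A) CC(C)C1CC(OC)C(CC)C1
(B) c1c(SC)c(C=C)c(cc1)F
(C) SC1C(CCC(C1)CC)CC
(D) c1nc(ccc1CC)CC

[CX3]=[CX3] describes a non-aromatic C=C double bond between two sp2 carbons (an alkene).
(A) has an ethyl group (-CH2CH3) but its C-C bond is a single bond between CX4 carbons, not CX3=CX3.
(B) contains a vinyl group (-CH=CH2), which satisfies every atom and bond constraint.
(C) has an ethyl group (-CH2CH3) but its C-C bond is a single bond between CX4 carbons, not CX3=CX3.
(D) has an ethyl group (-CH2CH3) but its C-C bond is a single bond between CX4 carbons, not CX3=CX3.
So the answer is (B).

B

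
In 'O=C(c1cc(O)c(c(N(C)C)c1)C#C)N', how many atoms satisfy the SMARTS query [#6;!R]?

Check the 15 heavy atoms by environment: 6× c (aromatic, in 6-ring) → no; 5× C (acyclic) → match; 2× O (acyclic) → no; 2× N (acyclic) → no.
That gives 5 matching atoms.

5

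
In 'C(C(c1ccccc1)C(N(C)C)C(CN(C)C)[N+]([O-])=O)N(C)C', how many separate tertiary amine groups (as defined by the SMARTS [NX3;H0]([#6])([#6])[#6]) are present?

3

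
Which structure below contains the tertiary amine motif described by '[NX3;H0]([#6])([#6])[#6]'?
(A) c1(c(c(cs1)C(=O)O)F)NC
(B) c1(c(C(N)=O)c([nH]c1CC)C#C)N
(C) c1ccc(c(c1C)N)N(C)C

[NX3;H0]([#6])([#6])[#6] describes a trivalent nitrogen with no H, bonded to three carbons (a tertiary amine).
(A) has an N-methylamino group (-NHCH3) but the nitrogen still has one H (H1), not H0.
(B) has a primary amide (-C(=O)NH2) but the amide nitrogen has H2 and only one carbon neighbour.
(C) contains a dimethylamino group (-N(CH3)2), which satisfies every atom and bond constraint.
So the answer is (C).

C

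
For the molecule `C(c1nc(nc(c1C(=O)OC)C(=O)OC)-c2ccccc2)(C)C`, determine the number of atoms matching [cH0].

5

The query [cH0] means: aromatic carbon with no attached hydrogen (substituted or ring-fusion).
Check the 23 heavy atoms by environment: 2× n (aromatic, H0) → no; 5× c (aromatic, H0) → match; 5× c (aromatic, H1) → no; 1× C (H1) → no; 4× C (H3) → no; 2× C (H0) → no; 4× O (H0) → no.
That gives 5 matching atoms.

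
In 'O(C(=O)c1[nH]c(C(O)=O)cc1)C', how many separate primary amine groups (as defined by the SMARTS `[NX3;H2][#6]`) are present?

0

[NX3;H2][#6] is the SMARTS for a primary amine: a trivalent nitrogen with two H attached to carbon.
No fragment in the molecule satisfies every constraint, giving 0 matches.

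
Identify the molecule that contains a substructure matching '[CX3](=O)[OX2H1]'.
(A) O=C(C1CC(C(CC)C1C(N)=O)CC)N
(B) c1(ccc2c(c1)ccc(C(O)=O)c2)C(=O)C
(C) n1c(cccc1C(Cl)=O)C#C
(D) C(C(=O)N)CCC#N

B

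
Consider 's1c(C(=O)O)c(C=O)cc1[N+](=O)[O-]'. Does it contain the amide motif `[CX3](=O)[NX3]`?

No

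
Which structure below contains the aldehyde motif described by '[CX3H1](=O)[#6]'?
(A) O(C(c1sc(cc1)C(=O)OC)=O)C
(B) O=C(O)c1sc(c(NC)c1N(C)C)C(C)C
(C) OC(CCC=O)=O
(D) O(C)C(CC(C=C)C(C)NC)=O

C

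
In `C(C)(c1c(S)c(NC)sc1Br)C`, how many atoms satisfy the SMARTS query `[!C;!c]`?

The query [!C;!c] means: neither aliphatic nor aromatic carbon — same as [!#6].
Check the 12 heavy atoms by environment: 1× s (aromatic) → match; 4× c (aromatic) → no; 1× Br → match; 4× C → no; 1× N → match; 1× S → match.
Summing the matching environments: 1 + 1 + 1 + 1 = 4 matching atoms.

4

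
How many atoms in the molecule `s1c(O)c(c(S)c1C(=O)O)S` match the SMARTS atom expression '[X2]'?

The query [X2] means: any atom with exactly two total connections (bonds + H).
Check the 11 heavy atoms by environment: 1× s (aromatic, X2) → match; 4× c (aromatic, X3) → no; 2× O (X2) → match; 1× C (X3) → no; 1× O (X1) → no; 2× S (X2) → match.
Summing the matching environments: 1 + 2 + 2 = 5 matching atoms.

5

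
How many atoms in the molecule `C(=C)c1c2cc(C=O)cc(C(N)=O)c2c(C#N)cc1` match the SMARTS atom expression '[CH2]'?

The query [CH2] means: aliphatic carbon with exactly two hydrogens.
Check the 19 heavy atoms by environment: 6× c (aromatic, H0) → no; 4× c (aromatic, H1) → no; 2× C (H0) → no; 2× O (H0) → no; 1× N (H2) → no; 2× C (H1) → no; 1× C (H2) → match; 1× N (H0) → no.
That gives 1 matching atom.

1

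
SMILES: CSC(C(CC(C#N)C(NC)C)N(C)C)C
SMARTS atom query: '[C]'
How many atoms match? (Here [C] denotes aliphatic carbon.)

12

Check the 16 heavy atoms by environment: 12× C → match; 3× N → no; 1× S → no.
That gives 12 matching atoms.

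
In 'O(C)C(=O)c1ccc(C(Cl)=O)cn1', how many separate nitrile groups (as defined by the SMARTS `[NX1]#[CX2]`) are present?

0

[NX1]#[CX2] is the SMARTS for a nitrile: a nitrogen triple-bonded to a two-connected carbon.
No fragment in the molecule satisfies every constraint, giving 0 matches.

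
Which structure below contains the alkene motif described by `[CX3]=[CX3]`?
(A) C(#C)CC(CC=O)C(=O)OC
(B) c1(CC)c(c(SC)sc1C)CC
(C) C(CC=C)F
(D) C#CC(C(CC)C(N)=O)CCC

C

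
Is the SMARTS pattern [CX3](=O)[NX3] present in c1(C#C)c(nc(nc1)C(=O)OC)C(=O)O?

No

The pattern [CX3](=O)[NX3] describes a carbonyl carbon bonded to a trivalent nitrogen — an amide.
The closest candidate here is a methyl-ester group (-C(=O)OCH3), but the carbonyl is bonded to O, not to an NX3 nitrogen. No other fragment satisfies the full query, so there is no match.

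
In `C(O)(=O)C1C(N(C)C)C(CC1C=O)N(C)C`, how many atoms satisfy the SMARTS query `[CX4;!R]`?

4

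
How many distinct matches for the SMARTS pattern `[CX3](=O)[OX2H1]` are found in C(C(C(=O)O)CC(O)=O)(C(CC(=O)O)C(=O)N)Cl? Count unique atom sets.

[CX3](=O)[OX2H1] is the SMARTS for a carboxylic acid: an sp2 carbon double-bonded to O and single-bonded to an -OH oxygen.
The molecule carries 3 separate instances of a carboxylic acid group (-C(=O)OH) meeting every constraint; each maps to a distinct set of atoms, giving 3 matches.

3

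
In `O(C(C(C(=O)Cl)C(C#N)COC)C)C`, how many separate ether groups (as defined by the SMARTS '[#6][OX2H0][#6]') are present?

2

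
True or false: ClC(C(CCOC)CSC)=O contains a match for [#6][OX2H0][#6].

The pattern [#6][OX2H0][#6] describes an aliphatic oxygen bridging two carbons with no H on the oxygen — an ether.
The molecule carries a methoxy ether (-OCH3), whose atoms satisfy every constraint of the query, so the pattern matches.

True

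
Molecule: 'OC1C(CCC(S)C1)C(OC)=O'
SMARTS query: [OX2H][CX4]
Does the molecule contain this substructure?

The pattern [OX2H][CX4] describes a hydroxyl oxygen bound to an sp3 (X4) carbon — an aliphatic alcohol.
The molecule carries a hydroxyl group (-OH), whose atoms satisfy every constraint of the query, so the pattern matches.

Yes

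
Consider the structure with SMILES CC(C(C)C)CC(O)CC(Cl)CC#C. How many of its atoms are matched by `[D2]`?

The query [D2] means: atom with exactly two heavy-atom neighbours.
Check the 14 heavy atoms by environment: 4× C (D2) → match; 4× C (D3) → no; 4× C (D1) → no; 1× Cl (D1) → no; 1× O (D1) → no.
That gives 4 matching atoms.

4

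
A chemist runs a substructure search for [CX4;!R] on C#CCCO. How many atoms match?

2

The query [CX4;!R] means: aliphatic carbon with four total connections, not in a ring.
Check the 5 heavy atoms by environment: 2× C (X4, acyclic) → match; 2× C (X2, acyclic) → no; 1× O (X2, acyclic) → no.
That gives 2 matching atoms.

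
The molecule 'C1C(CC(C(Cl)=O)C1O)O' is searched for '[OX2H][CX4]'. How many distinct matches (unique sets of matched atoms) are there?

[OX2H][CX4] is the SMARTS for an aliphatic alcohol: a hydroxyl oxygen bound to an sp3 (X4) carbon.
The molecule carries 2 separate instances of a hydroxyl group (-OH) meeting every constraint; each maps to a distinct set of atoms, giving 2 matches.

2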